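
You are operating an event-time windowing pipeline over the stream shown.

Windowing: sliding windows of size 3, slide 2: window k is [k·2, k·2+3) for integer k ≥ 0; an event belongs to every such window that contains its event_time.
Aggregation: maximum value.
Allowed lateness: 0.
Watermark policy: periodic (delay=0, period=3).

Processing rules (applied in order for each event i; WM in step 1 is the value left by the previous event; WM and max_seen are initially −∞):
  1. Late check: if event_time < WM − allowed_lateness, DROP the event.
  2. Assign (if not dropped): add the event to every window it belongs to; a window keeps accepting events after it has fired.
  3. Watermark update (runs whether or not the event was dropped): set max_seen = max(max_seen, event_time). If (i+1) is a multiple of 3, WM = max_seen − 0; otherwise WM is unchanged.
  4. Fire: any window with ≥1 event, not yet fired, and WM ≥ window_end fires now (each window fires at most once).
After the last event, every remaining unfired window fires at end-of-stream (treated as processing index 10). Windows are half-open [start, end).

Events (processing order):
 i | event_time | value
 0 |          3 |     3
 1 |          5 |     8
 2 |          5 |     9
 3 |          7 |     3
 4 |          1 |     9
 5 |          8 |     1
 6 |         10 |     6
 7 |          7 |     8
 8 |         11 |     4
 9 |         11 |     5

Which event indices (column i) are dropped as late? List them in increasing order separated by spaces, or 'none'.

4 7

i=0 t=3 v=3: → [2,5); WM=−∞
i=1 t=5 v=8: → [4,7); WM=−∞
i=2 t=5 v=9: → [4,7); WM=5; [2,5) fires=3
i=3 t=7 v=3: → [6,9); WM=5
i=4 t=1 v=9: DROP (t<5-0); WM=5
i=5 t=8 v=1: → [8,11),[6,9); WM=8; [4,7) fires=9
i=6 t=10 v=6: → [10,13),[8,11); WM=8
i=7 t=7 v=8: DROP (t<8-0); WM=8
i=8 t=11 v=4: → [10,13); WM=11; [6,9) fires=3 [8,11) fires=6
i=9 t=11 v=5: → [10,13); WM=11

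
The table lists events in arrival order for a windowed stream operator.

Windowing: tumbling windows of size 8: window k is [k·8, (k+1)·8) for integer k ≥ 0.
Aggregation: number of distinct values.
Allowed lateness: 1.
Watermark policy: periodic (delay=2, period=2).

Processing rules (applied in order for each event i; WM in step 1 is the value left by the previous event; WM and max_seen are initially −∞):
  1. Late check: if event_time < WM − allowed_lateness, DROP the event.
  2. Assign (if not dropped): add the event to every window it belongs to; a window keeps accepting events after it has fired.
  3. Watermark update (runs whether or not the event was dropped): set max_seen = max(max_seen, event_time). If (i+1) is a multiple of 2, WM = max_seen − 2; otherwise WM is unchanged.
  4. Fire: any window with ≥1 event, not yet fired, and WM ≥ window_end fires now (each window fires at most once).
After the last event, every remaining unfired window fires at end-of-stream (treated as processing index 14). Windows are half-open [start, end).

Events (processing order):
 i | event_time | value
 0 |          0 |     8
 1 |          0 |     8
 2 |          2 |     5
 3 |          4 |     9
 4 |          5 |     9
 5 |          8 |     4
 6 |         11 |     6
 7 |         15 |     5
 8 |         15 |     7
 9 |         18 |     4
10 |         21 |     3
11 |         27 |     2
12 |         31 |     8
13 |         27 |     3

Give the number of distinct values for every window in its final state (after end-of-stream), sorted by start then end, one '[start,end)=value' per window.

i=0 t=0 v=8: → [0,8); WM=−∞
i=1 t=0 v=8: → [0,8); WM=-2
i=2 t=2 v=5: → [0,8); WM=-2
i=3 t=4 v=9: → [0,8); WM=2
i=4 t=5 v=9: → [0,8); WM=2
i=5 t=8 v=4: → [8,16); WM=6
i=6 t=11 v=6: → [8,16); WM=6
i=7 t=15 v=5: → [8,16); WM=13; [0,8) fires=3
i=8 t=15 v=7: → [8,16); WM=13
i=9 t=18 v=4: → [16,24); WM=16; [8,16) fires=4
i=10 t=21 v=3: → [16,24); WM=16
i=11 t=27 v=2: → [24,32); WM=25; [16,24) fires=2
i=12 t=31 v=8: → [24,32); WM=25
i=13 t=27 v=3: → [24,32); WM=29

[0,8)=3 [8,16)=4 [16,24)=2 [24,32)=3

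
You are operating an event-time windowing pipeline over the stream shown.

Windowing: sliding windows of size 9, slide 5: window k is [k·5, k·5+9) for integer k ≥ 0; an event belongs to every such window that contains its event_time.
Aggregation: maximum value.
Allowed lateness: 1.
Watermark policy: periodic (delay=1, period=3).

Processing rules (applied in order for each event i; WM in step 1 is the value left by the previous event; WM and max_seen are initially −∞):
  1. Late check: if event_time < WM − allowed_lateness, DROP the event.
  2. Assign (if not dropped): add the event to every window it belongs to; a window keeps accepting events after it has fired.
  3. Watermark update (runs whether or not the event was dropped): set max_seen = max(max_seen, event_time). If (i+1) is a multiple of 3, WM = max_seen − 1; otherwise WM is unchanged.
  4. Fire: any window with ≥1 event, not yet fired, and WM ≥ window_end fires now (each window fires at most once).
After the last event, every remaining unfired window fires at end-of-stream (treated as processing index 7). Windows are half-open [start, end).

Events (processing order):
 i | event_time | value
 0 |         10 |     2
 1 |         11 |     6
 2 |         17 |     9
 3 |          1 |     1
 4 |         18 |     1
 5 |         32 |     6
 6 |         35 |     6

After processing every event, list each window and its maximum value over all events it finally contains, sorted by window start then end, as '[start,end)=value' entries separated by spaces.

i=0 t=10 v=2: → [10,19),[5,14); WM=−∞
i=1 t=11 v=6: → [10,19),[5,14); WM=−∞
i=2 t=17 v=9: → [15,24),[10,19); WM=16; [5,14) fires=6
i=3 t=1 v=1: DROP (t<16-1); WM=16
i=4 t=18 v=1: → [15,24),[10,19); WM=16
i=5 t=32 v=6: → [30,39),[25,34); WM=31; [10,19) fires=9 [15,24) fires=9
i=6 t=35 v=6: → [35,44),[30,39); WM=31

[5,14)=6 [10,19)=9 [15,24)=9 [25,34)=6 [30,39)=6 [35,44)=6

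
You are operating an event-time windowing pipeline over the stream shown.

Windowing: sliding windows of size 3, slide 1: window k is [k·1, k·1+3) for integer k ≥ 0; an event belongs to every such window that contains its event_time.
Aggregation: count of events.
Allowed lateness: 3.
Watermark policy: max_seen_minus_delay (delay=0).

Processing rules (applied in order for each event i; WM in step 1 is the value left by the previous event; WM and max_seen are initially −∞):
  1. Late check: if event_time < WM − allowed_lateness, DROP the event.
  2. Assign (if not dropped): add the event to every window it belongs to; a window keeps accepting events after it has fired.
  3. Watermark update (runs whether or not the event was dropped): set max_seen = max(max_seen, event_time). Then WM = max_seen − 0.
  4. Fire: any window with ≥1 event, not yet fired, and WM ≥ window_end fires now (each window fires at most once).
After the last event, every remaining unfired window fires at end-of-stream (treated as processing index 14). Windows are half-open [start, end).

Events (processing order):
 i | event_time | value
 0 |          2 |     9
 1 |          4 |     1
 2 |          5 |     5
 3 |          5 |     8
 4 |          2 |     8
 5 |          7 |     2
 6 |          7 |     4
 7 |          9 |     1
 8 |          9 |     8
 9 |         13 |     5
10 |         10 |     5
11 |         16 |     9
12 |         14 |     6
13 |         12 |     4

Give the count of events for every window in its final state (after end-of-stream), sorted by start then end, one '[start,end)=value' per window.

[0,3)=2 [1,4)=2 [2,5)=3 [3,6)=3 [4,7)=3 [5,8)=4 [6,9)=2 [7,10)=4 [8,11)=3 [9,12)=3 [10,13)=1 [11,14)=1 [12,15)=2 [13,16)=2 [14,17)=2 [15,18)=1 [16,19)=1

i=0 t=2 v=9: → [2,5),[1,4),[0,3); WM=2
i=1 t=4 v=1: → [4,7),[3,6),[2,5); WM=4; [0,3) fires=1 [1,4) fires=1
i=2 t=5 v=5: → [5,8),[4,7),[3,6); WM=5; [2,5) fires=2
i=3 t=5 v=8: → [5,8),[4,7),[3,6); WM=5
i=4 t=2 v=8: → [2,5),[1,4),[0,3); WM=5
i=5 t=7 v=2: → [7,10),[6,9),[5,8); WM=7; [3,6) fires=3 [4,7) fires=3
i=6 t=7 v=4: → [7,10),[6,9),[5,8); WM=7
i=7 t=9 v=1: → [9,12),[8,11),[7,10); WM=9; [5,8) fires=4 [6,9) fires=2
i=8 t=9 v=8: → [9,12),[8,11),[7,10); WM=9
i=9 t=13 v=5: → [13,16),[12,15),[11,14); WM=13; [7,10) fires=4 [8,11) fires=2 [9,12) fires=2
i=10 t=10 v=5: → [10,13),[9,12),[8,11); WM=13; [10,13) fires=1
i=11 t=16 v=9: → [16,19),[15,18),[14,17); WM=16; [11,14) fires=1 [12,15) fires=1 [13,16) fires=1
i=12 t=14 v=6: → [14,17),[13,16),[12,15); WM=16
i=13 t=12 v=4: DROP (t<16-3); WM=16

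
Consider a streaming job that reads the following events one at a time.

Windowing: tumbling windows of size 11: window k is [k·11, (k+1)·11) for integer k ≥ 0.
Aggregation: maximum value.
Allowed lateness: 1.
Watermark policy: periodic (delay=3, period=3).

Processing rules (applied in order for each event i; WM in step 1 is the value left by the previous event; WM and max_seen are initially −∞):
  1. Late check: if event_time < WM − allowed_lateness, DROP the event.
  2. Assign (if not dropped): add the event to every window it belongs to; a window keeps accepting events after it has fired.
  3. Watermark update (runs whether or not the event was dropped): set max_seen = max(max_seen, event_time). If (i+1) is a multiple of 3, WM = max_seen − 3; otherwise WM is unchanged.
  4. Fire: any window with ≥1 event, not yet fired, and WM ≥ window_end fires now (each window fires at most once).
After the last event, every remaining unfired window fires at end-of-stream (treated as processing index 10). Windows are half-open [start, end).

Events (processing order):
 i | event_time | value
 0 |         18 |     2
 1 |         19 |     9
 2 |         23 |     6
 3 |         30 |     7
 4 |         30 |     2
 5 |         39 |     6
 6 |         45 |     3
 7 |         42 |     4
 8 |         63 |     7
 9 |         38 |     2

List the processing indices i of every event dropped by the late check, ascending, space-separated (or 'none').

9

i=0 t=18 v=2: → [11,22); WM=−∞
i=1 t=19 v=9: → [11,22); WM=−∞
i=2 t=23 v=6: → [22,33); WM=20
i=3 t=30 v=7: → [22,33); WM=20
i=4 t=30 v=2: → [22,33); WM=20
i=5 t=39 v=6: → [33,44); WM=36; [11,22) fires=9 [22,33) fires=7
i=6 t=45 v=3: → [44,55); WM=36
i=7 t=42 v=4: → [33,44); WM=36
i=8 t=63 v=7: → [55,66); WM=60; [33,44) fires=6 [44,55) fires=3
i=9 t=38 v=2: DROP (t<60-1); WM=60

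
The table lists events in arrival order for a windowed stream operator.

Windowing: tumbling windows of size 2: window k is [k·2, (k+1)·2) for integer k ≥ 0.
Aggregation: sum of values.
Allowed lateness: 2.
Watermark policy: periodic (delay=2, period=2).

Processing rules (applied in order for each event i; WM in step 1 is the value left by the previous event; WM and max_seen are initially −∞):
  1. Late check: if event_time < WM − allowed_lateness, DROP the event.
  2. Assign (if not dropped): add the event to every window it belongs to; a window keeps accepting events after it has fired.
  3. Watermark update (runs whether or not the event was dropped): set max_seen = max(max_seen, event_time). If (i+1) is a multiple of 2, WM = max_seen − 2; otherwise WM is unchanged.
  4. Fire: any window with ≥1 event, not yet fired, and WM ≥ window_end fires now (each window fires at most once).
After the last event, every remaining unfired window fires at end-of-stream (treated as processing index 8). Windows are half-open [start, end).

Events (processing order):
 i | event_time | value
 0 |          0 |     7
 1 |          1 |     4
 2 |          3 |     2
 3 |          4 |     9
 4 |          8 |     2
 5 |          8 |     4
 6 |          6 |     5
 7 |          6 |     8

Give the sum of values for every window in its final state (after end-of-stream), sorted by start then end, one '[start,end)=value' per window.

i=0 t=0 v=7: → [0,2); WM=−∞
i=1 t=1 v=4: → [0,2); WM=-1
i=2 t=3 v=2: → [2,4); WM=-1
i=3 t=4 v=9: → [4,6); WM=2; [0,2) fires=11
i=4 t=8 v=2: → [8,10); WM=2
i=5 t=8 v=4: → [8,10); WM=6; [2,4) fires=2 [4,6) fires=9
i=6 t=6 v=5: → [6,8); WM=6
i=7 t=6 v=8: → [6,8); WM=6

[0,2)=11 [2,4)=2 [4,6)=9 [6,8)=13 [8,10)=6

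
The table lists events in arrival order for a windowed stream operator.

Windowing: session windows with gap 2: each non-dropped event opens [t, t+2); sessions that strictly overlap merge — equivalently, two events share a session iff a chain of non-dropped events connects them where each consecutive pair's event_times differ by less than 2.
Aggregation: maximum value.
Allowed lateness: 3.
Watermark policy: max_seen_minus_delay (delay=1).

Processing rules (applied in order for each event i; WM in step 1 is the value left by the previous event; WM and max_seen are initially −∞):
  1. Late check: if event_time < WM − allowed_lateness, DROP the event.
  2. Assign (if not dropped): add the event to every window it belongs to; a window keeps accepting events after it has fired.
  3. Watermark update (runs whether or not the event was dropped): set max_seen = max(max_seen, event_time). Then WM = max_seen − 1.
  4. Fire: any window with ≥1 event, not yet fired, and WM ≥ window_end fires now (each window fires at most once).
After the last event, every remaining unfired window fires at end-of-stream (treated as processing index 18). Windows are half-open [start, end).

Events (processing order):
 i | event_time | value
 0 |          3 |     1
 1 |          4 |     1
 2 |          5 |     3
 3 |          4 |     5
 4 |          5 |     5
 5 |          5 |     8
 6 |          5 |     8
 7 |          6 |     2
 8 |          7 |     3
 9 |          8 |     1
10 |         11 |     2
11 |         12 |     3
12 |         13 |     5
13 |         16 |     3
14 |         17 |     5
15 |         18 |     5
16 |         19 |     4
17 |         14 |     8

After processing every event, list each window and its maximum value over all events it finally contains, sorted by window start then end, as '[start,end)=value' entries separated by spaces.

i=0 t=3 v=1: → [3,5); WM=2
i=1 t=4 v=1: → [3,6); WM=3
i=2 t=5 v=3: → [3,7); WM=4
i=3 t=4 v=5: → [3,7); WM=4
i=4 t=5 v=5: → [3,7); WM=4
i=5 t=5 v=8: → [3,7); WM=4
i=6 t=5 v=8: → [3,7); WM=4
i=7 t=6 v=2: → [3,8); WM=5
i=8 t=7 v=3: → [3,9); WM=6
i=9 t=8 v=1: → [3,10); WM=7
i=10 t=11 v=2: → [11,13); WM=10
i=11 t=12 v=3: → [11,14); WM=11
i=12 t=13 v=5: → [11,15); WM=12
i=13 t=16 v=3: → [16,18); WM=15
i=14 t=17 v=5: → [16,19); WM=16
i=15 t=18 v=5: → [16,20); WM=17
i=16 t=19 v=4: → [16,21); WM=18
i=17 t=14 v=8: DROP (t<18-3); WM=18

[3,10)=8 [11,15)=5 [16,21)=5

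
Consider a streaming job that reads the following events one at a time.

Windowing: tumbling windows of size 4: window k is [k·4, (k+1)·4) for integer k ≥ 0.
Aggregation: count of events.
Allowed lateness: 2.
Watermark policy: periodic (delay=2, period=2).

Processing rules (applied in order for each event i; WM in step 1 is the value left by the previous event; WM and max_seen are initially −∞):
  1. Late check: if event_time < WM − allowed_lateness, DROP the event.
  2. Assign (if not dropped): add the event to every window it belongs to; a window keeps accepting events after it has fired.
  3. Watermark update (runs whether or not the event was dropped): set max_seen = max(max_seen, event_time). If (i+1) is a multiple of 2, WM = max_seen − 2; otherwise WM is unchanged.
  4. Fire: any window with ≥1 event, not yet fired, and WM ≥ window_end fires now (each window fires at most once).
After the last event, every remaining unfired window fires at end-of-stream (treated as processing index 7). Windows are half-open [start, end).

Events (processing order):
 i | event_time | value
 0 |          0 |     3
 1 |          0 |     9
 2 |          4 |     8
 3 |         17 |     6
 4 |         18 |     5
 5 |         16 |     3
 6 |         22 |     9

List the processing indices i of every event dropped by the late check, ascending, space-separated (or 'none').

i=0 t=0 v=3: → [0,4); WM=−∞
i=1 t=0 v=9: → [0,4); WM=-2
i=2 t=4 v=8: → [4,8); WM=-2
i=3 t=17 v=6: → [16,20); WM=15; [0,4) fires=2 [4,8) fires=1
i=4 t=18 v=5: → [16,20); WM=15
i=5 t=16 v=3: → [16,20); WM=16
i=6 t=22 v=9: → [20,24); WM=16

none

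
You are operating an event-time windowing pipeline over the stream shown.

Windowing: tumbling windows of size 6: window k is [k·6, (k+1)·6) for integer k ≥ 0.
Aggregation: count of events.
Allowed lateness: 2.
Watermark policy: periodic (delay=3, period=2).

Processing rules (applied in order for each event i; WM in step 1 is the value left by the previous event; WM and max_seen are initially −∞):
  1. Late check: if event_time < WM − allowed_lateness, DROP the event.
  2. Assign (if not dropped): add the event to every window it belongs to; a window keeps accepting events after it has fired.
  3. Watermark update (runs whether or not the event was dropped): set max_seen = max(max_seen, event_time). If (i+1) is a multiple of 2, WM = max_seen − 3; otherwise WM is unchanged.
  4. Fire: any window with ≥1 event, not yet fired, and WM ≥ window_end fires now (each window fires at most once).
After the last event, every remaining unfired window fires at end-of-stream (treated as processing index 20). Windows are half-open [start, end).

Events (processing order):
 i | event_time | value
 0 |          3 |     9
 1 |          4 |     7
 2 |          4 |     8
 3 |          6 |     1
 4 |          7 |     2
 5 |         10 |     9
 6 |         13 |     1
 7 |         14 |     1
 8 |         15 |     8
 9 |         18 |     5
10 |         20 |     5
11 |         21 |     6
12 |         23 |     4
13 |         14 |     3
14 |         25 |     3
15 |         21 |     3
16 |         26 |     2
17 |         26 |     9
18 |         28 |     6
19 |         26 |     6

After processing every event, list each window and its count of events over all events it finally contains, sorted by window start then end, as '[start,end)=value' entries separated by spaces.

i=0 t=3 v=9: → [0,6); WM=−∞
i=1 t=4 v=7: → [0,6); WM=1
i=2 t=4 v=8: → [0,6); WM=1
i=3 t=6 v=1: → [6,12); WM=3
i=4 t=7 v=2: → [6,12); WM=3
i=5 t=10 v=9: → [6,12); WM=7; [0,6) fires=3
i=6 t=13 v=1: → [12,18); WM=7
i=7 t=14 v=1: → [12,18); WM=11
i=8 t=15 v=8: → [12,18); WM=11
i=9 t=18 v=5: → [18,24); WM=15; [6,12) fires=3
i=10 t=20 v=5: → [18,24); WM=15
i=11 t=21 v=6: → [18,24); WM=18; [12,18) fires=3
i=12 t=23 v=4: → [18,24); WM=18
i=13 t=14 v=3: DROP (t<18-2); WM=20
i=14 t=25 v=3: → [24,30); WM=20
i=15 t=21 v=3: → [18,24); WM=22
i=16 t=26 v=2: → [24,30); WM=22
i=17 t=26 v=9: → [24,30); WM=23
i=18 t=28 v=6: → [24,30); WM=23
i=19 t=26 v=6: → [24,30); WM=25; [18,24) fires=5

[0,6)=3 [6,12)=3 [12,18)=3 [18,24)=5 [24,30)=5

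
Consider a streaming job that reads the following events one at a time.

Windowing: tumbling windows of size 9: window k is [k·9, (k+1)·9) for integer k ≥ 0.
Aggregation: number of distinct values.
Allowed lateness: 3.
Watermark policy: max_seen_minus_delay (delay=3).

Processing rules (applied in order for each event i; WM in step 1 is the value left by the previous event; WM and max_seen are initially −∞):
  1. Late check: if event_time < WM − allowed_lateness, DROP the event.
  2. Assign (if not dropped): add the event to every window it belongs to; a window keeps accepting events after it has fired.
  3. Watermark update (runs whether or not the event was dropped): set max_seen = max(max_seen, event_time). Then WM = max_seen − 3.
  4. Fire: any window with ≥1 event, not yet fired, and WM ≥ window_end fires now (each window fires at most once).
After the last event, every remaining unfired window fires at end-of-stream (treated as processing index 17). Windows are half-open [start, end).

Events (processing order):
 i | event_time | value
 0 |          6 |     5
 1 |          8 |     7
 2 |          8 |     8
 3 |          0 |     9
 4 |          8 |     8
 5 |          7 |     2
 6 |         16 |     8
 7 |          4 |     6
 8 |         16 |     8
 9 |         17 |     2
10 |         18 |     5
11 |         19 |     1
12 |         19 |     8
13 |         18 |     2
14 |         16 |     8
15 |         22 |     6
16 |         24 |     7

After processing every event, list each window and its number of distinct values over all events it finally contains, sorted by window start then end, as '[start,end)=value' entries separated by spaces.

[0,9)=4 [9,18)=2 [18,27)=6

i=0 t=6 v=5: → [0,9); WM=3
i=1 t=8 v=7: → [0,9); WM=5
i=2 t=8 v=8: → [0,9); WM=5
i=3 t=0 v=9: DROP (t<5-3); WM=5
i=4 t=8 v=8: → [0,9); WM=5
i=5 t=7 v=2: → [0,9); WM=5
i=6 t=16 v=8: → [9,18); WM=13; [0,9) fires=4
i=7 t=4 v=6: DROP (t<13-3); WM=13
i=8 t=16 v=8: → [9,18); WM=13
i=9 t=17 v=2: → [9,18); WM=14
i=10 t=18 v=5: → [18,27); WM=15
i=11 t=19 v=1: → [18,27); WM=16
i=12 t=19 v=8: → [18,27); WM=16
i=13 t=18 v=2: → [18,27); WM=16
i=14 t=16 v=8: → [9,18); WM=16
i=15 t=22 v=6: → [18,27); WM=19; [9,18) fires=2
i=16 t=24 v=7: → [18,27); WM=21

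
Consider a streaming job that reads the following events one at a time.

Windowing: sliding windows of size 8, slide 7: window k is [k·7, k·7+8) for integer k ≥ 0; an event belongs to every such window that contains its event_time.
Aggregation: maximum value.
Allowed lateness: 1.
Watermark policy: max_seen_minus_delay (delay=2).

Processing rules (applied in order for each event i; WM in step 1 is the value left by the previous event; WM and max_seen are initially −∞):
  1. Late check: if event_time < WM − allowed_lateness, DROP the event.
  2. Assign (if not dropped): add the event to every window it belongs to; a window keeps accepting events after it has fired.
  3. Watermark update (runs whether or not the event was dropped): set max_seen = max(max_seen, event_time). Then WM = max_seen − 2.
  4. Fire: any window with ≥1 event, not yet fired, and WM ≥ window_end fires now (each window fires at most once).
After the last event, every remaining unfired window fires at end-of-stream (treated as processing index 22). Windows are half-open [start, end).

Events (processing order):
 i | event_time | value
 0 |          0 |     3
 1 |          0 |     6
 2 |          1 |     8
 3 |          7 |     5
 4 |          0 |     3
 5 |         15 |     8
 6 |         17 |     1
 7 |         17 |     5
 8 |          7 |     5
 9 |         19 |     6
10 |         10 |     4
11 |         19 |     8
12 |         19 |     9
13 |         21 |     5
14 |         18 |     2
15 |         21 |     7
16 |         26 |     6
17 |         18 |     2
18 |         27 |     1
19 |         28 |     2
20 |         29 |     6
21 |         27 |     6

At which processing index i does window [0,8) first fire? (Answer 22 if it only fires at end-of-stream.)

i=0 t=0 v=3: → [0,8); WM=-2
i=1 t=0 v=6: → [0,8); WM=-2
i=2 t=1 v=8: → [0,8); WM=-1
i=3 t=7 v=5: → [7,15),[0,8); WM=5
i=4 t=0 v=3: DROP (t<5-1); WM=5
i=5 t=15 v=8: → [14,22); WM=13; [0,8) fires=8
i=6 t=17 v=1: → [14,22); WM=15; [7,15) fires=5
i=7 t=17 v=5: → [14,22); WM=15
i=8 t=7 v=5: DROP (t<15-1); WM=15
i=9 t=19 v=6: → [14,22); WM=17
i=10 t=10 v=4: DROP (t<17-1); WM=17
i=11 t=19 v=8: → [14,22); WM=17
i=12 t=19 v=9: → [14,22); WM=17
i=13 t=21 v=5: → [21,29),[14,22); WM=19
i=14 t=18 v=2: → [14,22); WM=19
i=15 t=21 v=7: → [21,29),[14,22); WM=19
i=16 t=26 v=6: → [21,29); WM=24; [14,22) fires=9
i=17 t=18 v=2: DROP (t<24-1); WM=24
i=18 t=27 v=1: → [21,29); WM=25
i=19 t=28 v=2: → [28,36),[21,29); WM=26
i=20 t=29 v=6: → [28,36); WM=27
i=21 t=27 v=6: → [21,29); WM=27

5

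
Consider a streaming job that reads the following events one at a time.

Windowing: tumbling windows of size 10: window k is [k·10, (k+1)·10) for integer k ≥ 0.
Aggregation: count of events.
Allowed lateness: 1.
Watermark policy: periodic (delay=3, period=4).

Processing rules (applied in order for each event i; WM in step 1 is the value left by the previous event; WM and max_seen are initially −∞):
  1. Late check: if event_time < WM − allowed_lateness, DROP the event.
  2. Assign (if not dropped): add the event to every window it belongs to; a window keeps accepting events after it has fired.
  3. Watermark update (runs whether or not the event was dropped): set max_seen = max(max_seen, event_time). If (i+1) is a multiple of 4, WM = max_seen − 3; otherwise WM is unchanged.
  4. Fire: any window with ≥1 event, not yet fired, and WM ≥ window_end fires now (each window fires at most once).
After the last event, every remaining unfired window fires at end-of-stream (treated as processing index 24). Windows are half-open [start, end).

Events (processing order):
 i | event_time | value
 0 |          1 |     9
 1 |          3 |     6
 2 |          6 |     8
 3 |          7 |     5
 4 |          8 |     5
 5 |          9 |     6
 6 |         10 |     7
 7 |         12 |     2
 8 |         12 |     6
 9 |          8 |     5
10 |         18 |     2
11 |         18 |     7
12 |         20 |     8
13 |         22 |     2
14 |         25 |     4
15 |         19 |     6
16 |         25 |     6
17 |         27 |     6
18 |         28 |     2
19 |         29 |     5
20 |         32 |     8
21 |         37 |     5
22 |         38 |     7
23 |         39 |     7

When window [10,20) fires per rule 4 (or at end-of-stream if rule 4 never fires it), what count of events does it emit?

6

i=0 t=1 v=9: → [0,10); WM=−∞
i=1 t=3 v=6: → [0,10); WM=−∞
i=2 t=6 v=8: → [0,10); WM=−∞
i=3 t=7 v=5: → [0,10); WM=4
i=4 t=8 v=5: → [0,10); WM=4
i=5 t=9 v=6: → [0,10); WM=4
i=6 t=10 v=7: → [10,20); WM=4
i=7 t=12 v=2: → [10,20); WM=9
i=8 t=12 v=6: → [10,20); WM=9
i=9 t=8 v=5: → [0,10); WM=9
i=10 t=18 v=2: → [10,20); WM=9
i=11 t=18 v=7: → [10,20); WM=15; [0,10) fires=7
i=12 t=20 v=8: → [20,30); WM=15
i=13 t=22 v=2: → [20,30); WM=15
i=14 t=25 v=4: → [20,30); WM=15
i=15 t=19 v=6: → [10,20); WM=22; [10,20) fires=6
i=16 t=25 v=6: → [20,30); WM=22
i=17 t=27 v=6: → [20,30); WM=22
i=18 t=28 v=2: → [20,30); WM=22
i=19 t=29 v=5: → [20,30); WM=26
i=20 t=32 v=8: → [30,40); WM=26
i=21 t=37 v=5: → [30,40); WM=26
i=22 t=38 v=7: → [30,40); WM=26
i=23 t=39 v=7: → [30,40); WM=36; [20,30) fires=7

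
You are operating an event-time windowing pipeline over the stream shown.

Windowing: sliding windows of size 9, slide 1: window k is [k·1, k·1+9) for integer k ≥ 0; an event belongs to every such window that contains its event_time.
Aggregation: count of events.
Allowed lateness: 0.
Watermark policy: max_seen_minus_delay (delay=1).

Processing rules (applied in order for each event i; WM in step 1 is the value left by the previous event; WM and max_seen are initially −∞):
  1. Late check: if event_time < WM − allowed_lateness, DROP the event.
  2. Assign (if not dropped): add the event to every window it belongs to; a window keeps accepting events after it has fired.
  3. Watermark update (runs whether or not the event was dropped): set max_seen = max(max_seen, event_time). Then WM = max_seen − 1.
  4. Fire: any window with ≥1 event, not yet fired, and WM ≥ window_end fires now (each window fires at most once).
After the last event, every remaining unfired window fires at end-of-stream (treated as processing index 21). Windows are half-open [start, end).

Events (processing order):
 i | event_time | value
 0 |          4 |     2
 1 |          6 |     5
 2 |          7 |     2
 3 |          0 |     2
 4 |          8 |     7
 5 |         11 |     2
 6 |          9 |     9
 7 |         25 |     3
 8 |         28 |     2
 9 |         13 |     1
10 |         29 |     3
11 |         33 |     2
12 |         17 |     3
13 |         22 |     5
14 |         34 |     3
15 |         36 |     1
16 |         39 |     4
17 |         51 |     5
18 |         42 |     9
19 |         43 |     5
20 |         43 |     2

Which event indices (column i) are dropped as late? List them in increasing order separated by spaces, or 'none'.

i=0 t=4 v=2: → [4,13),[3,12),[2,11),[1,10),[0,9); WM=3
i=1 t=6 v=5: → [6,15),[5,14),[4,13),[3,12),[2,11),[1,10),[0,9); WM=5
i=2 t=7 v=2: → [7,16),[6,15),[5,14),[4,13),[3,12),[2,11),[1,10),[0,9); WM=6
i=3 t=0 v=2: DROP (t<6-0); WM=6
i=4 t=8 v=7: → [8,17),[7,16),[6,15),[5,14),[4,13),[3,12),[2,11),[1,10),[0,9); WM=7
i=5 t=11 v=2: → [11,20),[10,19),[9,18),[8,17),[7,16),[6,15),[5,14),[4,13),[3,12); WM=10; [0,9) fires=4 [1,10) fires=4
i=6 t=9 v=9: DROP (t<10-0); WM=10
i=7 t=25 v=3: → [25,34),[24,33),[23,32),[22,31),[21,30),[20,29),[19,28),[18,27),[17,26); WM=24; [2,11) fires=4 [3,12) fires=5 [4,13) fires=5 [5,14) fires=4 [6,15) fires=4 [7,16) fires=3 [8,17) fires=2 [9,18) fires=1 [10,19) fires=1 [11,20) fires=1
i=8 t=28 v=2: → [28,37),[27,36),[26,35),[25,34),[24,33),[23,32),[22,31),[21,30),[20,29); WM=27; [17,26) fires=1 [18,27) fires=1
i=9 t=13 v=1: DROP (t<27-0); WM=27
i=10 t=29 v=3: → [29,38),[28,37),[27,36),[26,35),[25,34),[24,33),[23,32),[22,31),[21,30); WM=28; [19,28) fires=1
i=11 t=33 v=2: → [33,42),[32,41),[31,40),[30,39),[29,38),[28,37),[27,36),[26,35),[25,34); WM=32; [20,29) fires=2 [21,30) fires=3 [22,31) fires=3 [23,32) fires=3
i=12 t=17 v=3: DROP (t<32-0); WM=32
i=13 t=22 v=5: DROP (t<32-0); WM=32
i=14 t=34 v=3: → [34,43),[33,42),[32,41),[31,40),[30,39),[29,38),[28,37),[27,36),[26,35); WM=33; [24,33) fires=3
i=15 t=36 v=1: → [36,45),[35,44),[34,43),[33,42),[32,41),[31,40),[30,39),[29,38),[28,37); WM=35; [25,34) fires=4 [26,35) fires=4
i=16 t=39 v=4: → [39,48),[38,47),[37,46),[36,45),[35,44),[34,43),[33,42),[32,41),[31,40); WM=38; [27,36) fires=4 [28,37) fires=5 [29,38) fires=4
i=17 t=51 v=5: → [51,60),[50,59),[49,58),[48,57),[47,56),[46,55),[45,54),[44,53),[43,52); WM=50; [30,39) fires=3 [31,40) fires=4 [32,41) fires=4 [33,42) fires=4 [34,43) fires=3 [35,44) fires=2 [36,45) fires=2 [37,46) fires=1 [38,47) fires=1 [39,48) fires=1
i=18 t=42 v=9: DROP (t<50-0); WM=50
i=19 t=43 v=5: DROP (t<50-0); WM=50
i=20 t=43 v=2: DROP (t<50-0); WM=50

3 6 9 12 13 18 19 20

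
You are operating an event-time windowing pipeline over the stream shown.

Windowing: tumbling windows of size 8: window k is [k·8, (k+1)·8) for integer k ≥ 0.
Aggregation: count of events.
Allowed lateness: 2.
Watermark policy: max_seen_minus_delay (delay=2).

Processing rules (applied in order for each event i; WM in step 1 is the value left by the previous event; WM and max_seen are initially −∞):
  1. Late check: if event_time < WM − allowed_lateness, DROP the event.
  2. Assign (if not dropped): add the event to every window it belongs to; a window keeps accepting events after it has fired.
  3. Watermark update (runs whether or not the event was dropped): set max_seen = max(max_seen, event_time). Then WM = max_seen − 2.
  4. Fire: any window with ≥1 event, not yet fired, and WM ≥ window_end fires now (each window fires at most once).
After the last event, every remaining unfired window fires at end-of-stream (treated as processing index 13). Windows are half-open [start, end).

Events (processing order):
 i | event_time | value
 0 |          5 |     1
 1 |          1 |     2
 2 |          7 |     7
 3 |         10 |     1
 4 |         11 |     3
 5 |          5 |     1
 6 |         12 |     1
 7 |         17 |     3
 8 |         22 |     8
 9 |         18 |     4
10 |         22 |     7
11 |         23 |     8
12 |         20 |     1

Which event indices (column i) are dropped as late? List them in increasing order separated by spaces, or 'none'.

i=0 t=5 v=1: → [0,8); WM=3
i=1 t=1 v=2: → [0,8); WM=3
i=2 t=7 v=7: → [0,8); WM=5
i=3 t=10 v=1: → [8,16); WM=8; [0,8) fires=3
i=4 t=11 v=3: → [8,16); WM=9
i=5 t=5 v=1: DROP (t<9-2); WM=9
i=6 t=12 v=1: → [8,16); WM=10
i=7 t=17 v=3: → [16,24); WM=15
i=8 t=22 v=8: → [16,24); WM=20; [8,16) fires=3
i=9 t=18 v=4: → [16,24); WM=20
i=10 t=22 v=7: → [16,24); WM=20
i=11 t=23 v=8: → [16,24); WM=21
i=12 t=20 v=1: → [16,24); WM=21

5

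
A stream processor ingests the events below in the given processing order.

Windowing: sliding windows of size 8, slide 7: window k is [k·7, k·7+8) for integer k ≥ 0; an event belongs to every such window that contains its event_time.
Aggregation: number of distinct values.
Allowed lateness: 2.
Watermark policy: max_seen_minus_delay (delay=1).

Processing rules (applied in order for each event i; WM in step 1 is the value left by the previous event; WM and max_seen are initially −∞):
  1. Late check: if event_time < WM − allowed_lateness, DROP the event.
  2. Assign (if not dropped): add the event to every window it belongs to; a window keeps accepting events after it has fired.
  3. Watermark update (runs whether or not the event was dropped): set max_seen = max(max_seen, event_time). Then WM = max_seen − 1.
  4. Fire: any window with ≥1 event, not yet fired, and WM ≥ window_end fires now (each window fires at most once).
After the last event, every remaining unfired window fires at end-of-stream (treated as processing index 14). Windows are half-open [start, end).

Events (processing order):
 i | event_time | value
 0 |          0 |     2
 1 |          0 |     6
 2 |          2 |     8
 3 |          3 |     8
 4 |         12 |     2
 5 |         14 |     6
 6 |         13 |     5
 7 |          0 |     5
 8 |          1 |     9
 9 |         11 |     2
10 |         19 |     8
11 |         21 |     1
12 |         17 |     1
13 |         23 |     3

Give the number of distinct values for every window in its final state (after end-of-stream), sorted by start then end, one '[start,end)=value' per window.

i=0 t=0 v=2: → [0,8); WM=-1
i=1 t=0 v=6: → [0,8); WM=-1
i=2 t=2 v=8: → [0,8); WM=1
i=3 t=3 v=8: → [0,8); WM=2
i=4 t=12 v=2: → [7,15); WM=11; [0,8) fires=3
i=5 t=14 v=6: → [14,22),[7,15); WM=13
i=6 t=13 v=5: → [7,15); WM=13
i=7 t=0 v=5: DROP (t<13-2); WM=13
i=8 t=1 v=9: DROP (t<13-2); WM=13
i=9 t=11 v=2: → [7,15); WM=13
i=10 t=19 v=8: → [14,22); WM=18; [7,15) fires=3
i=11 t=21 v=1: → [21,29),[14,22); WM=20
i=12 t=17 v=1: DROP (t<20-2); WM=20
i=13 t=23 v=3: → [21,29); WM=22; [14,22) fires=3

[0,8)=3 [7,15)=3 [14,22)=3 [21,29)=2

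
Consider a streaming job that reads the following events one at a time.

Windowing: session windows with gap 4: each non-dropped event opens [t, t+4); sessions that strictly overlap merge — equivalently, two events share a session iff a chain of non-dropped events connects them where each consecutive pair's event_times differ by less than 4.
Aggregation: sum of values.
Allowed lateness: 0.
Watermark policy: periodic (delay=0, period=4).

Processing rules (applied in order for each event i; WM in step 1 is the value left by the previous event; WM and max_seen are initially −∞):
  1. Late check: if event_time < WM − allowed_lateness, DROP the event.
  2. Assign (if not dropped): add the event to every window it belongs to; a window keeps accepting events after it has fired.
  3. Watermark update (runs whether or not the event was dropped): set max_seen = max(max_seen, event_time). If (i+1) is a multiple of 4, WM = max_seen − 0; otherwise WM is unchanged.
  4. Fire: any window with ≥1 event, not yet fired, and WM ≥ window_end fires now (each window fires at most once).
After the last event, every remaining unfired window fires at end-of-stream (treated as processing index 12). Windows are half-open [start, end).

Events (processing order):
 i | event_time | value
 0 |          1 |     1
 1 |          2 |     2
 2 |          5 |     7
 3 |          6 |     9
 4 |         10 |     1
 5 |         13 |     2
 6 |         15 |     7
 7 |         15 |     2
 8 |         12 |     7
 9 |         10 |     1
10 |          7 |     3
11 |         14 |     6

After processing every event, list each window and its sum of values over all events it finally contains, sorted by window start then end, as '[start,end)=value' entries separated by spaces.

i=0 t=1 v=1: → [1,5); WM=−∞
i=1 t=2 v=2: → [1,6); WM=−∞
i=2 t=5 v=7: → [1,9); WM=−∞
i=3 t=6 v=9: → [1,10); WM=6
i=4 t=10 v=1: → [10,14); WM=6
i=5 t=13 v=2: → [10,17); WM=6
i=6 t=15 v=7: → [10,19); WM=6
i=7 t=15 v=2: → [10,19); WM=15
i=8 t=12 v=7: DROP (t<15-0); WM=15
i=9 t=10 v=1: DROP (t<15-0); WM=15
i=10 t=7 v=3: DROP (t<15-0); WM=15
i=11 t=14 v=6: DROP (t<15-0); WM=15

[1,10)=19 [10,19)=12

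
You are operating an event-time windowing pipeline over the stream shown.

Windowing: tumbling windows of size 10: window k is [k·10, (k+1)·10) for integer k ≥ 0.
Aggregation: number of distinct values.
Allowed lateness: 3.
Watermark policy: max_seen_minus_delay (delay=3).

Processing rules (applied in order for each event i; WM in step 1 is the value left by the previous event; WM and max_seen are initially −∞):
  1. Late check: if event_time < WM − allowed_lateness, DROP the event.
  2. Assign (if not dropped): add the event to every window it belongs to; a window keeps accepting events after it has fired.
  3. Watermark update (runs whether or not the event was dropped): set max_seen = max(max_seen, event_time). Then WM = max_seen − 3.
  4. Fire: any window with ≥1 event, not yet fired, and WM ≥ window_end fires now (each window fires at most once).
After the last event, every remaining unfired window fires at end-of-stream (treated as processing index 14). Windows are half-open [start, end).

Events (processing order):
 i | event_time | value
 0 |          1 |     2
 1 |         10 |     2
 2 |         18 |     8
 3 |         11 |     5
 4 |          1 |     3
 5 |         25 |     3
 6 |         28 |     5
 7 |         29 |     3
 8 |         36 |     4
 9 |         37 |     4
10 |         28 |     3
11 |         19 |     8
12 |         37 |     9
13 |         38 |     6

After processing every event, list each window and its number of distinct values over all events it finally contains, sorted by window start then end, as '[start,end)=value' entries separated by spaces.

i=0 t=1 v=2: → [0,10); WM=-2
i=1 t=10 v=2: → [10,20); WM=7
i=2 t=18 v=8: → [10,20); WM=15; [0,10) fires=1
i=3 t=11 v=5: DROP (t<15-3); WM=15
i=4 t=1 v=3: DROP (t<15-3); WM=15
i=5 t=25 v=3: → [20,30); WM=22; [10,20) fires=2
i=6 t=28 v=5: → [20,30); WM=25
i=7 t=29 v=3: → [20,30); WM=26
i=8 t=36 v=4: → [30,40); WM=33; [20,30) fires=2
i=9 t=37 v=4: → [30,40); WM=34
i=10 t=28 v=3: DROP (t<34-3); WM=34
i=11 t=19 v=8: DROP (t<34-3); WM=34
i=12 t=37 v=9: → [30,40); WM=34
i=13 t=38 v=6: → [30,40); WM=35

[0,10)=1 [10,20)=2 [20,30)=2 [30,40)=3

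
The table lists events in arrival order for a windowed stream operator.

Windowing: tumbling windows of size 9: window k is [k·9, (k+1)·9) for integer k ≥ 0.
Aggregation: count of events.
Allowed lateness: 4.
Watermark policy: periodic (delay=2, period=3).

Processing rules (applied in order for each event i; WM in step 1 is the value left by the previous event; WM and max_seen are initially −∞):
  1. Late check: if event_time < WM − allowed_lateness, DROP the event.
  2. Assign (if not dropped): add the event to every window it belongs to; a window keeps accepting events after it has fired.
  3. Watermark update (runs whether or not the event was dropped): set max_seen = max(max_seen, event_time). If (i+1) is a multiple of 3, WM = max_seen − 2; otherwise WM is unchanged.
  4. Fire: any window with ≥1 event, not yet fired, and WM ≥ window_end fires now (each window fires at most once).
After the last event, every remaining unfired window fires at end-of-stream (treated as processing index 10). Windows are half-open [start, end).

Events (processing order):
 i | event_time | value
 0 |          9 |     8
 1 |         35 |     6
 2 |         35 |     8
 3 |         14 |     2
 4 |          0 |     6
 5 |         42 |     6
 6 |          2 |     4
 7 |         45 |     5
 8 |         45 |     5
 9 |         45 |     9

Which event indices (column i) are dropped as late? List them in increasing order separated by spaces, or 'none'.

i=0 t=9 v=8: → [9,18); WM=−∞
i=1 t=35 v=6: → [27,36); WM=−∞
i=2 t=35 v=8: → [27,36); WM=33; [9,18) fires=1
i=3 t=14 v=2: DROP (t<33-4); WM=33
i=4 t=0 v=6: DROP (t<33-4); WM=33
i=5 t=42 v=6: → [36,45); WM=40; [27,36) fires=2
i=6 t=2 v=4: DROP (t<40-4); WM=40
i=7 t=45 v=5: → [45,54); WM=40
i=8 t=45 v=5: → [45,54); WM=43
i=9 t=45 v=9: → [45,54); WM=43

3 4 6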